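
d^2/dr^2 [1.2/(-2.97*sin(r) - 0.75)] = (10.58508*sin(r)^2 - 2.673*sin(r) - 21.17016)/(2.97*sin(r) + 0.75)^3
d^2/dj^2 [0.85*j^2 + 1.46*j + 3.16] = 1.70000000000000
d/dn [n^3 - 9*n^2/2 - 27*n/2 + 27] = 3*n^2 - 9*n - 27/2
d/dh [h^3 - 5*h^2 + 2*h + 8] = 3*h^2 - 10*h + 2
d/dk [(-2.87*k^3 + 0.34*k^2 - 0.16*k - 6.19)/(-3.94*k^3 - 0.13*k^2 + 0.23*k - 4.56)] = (-7.105427357601e-15*k^5 + 1.7127*k^4 - 2.581*k^3 - 33.8468*k^2 - 4.7102*k + 2.1533)/(15.5236*k^6 + 1.0244*k^5 - 1.7955*k^4 + 35.873*k^3 + 1.2385*k^2 - 2.0976*k + 20.7936)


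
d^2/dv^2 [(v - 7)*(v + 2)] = 2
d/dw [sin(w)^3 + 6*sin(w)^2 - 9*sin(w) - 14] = 3*(sin(w)^2 + 4*sin(w) - 3)*cos(w)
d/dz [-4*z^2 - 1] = -8*z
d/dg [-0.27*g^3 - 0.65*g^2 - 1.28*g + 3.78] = -0.81*g^2 - 1.3*g - 1.28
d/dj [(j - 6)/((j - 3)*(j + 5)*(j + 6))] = 2*(-j^3 + 5*j^2 + 48*j - 54)/(j^6 + 16*j^5 + 58*j^4 - 228*j^3 - 1431*j^2 + 540*j + 8100)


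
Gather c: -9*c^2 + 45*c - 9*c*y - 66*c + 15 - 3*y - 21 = -9*c^2 + c*(-9*y - 21) - 3*y - 6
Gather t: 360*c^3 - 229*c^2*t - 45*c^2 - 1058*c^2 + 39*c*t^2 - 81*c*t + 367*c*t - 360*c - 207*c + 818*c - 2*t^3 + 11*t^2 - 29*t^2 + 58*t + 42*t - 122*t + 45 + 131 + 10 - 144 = 360*c^3 - 1103*c^2 + 251*c - 2*t^3 + t^2*(39*c - 18) + t*(-229*c^2 + 286*c - 22) + 42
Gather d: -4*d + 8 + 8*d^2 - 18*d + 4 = 8*d^2 - 22*d + 12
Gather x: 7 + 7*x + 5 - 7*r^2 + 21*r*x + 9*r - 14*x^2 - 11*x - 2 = -7*r^2 + 9*r - 14*x^2 + x*(21*r - 4) + 10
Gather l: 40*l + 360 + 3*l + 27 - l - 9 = 42*l + 378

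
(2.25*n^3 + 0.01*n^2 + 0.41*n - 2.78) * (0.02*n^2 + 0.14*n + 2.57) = 0.045*n^5 + 0.3152*n^4 + 5.7921*n^3 + 0.0275*n^2 + 0.6645*n - 7.1446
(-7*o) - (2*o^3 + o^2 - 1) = -2*o^3 - o^2 - 7*o + 1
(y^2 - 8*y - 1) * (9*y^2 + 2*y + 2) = 9*y^4 - 70*y^3 - 23*y^2 - 18*y - 2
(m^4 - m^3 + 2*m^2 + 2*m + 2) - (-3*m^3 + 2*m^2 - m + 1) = m^4 + 2*m^3 + 3*m + 1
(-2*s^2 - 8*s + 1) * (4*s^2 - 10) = -8*s^4 - 32*s^3 + 24*s^2 + 80*s - 10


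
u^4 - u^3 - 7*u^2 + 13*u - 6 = (u - 2)*(u - 1)^2*(u + 3)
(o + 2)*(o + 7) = o^2 + 9*o + 14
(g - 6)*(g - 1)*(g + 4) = g^3 - 3*g^2 - 22*g + 24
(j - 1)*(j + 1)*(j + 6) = j^3 + 6*j^2 - j - 6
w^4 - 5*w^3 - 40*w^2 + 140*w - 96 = (w - 8)*(w - 2)*(w - 1)*(w + 6)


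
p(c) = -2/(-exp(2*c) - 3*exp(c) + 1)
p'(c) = -2*(2*exp(2*c) + 3*exp(c))/(-exp(2*c) - 3*exp(c) + 1)^2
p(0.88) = 0.17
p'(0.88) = -0.26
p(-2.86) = -2.42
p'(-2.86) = -0.52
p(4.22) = 0.00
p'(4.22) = -0.00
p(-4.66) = -2.06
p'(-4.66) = -0.06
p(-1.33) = -14.64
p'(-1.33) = -100.01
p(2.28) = 0.02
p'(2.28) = -0.03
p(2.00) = 0.03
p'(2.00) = -0.05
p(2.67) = 0.01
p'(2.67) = -0.01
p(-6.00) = -2.01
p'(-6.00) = -0.02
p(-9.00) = -2.00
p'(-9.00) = 0.00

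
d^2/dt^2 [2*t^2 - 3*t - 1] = 4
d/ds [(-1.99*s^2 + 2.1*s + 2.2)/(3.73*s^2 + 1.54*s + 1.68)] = (-10.8976*s^2 - 23.0984*s + 0.14)/(13.9129*s^4 + 11.4884*s^3 + 14.9044*s^2 + 5.1744*s + 2.8224)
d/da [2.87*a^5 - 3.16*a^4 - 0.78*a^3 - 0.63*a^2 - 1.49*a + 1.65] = 14.35*a^4 - 12.64*a^3 - 2.34*a^2 - 1.26*a - 1.49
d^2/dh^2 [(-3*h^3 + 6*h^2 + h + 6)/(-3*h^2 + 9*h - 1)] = 42*(3*h^3 - 9*h^2 + 24*h - 23)/(27*h^6 - 243*h^5 + 756*h^4 - 891*h^3 + 252*h^2 - 27*h + 1)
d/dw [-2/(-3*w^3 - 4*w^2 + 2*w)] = 2*(-9*w^2 - 8*w + 2)/(w^2*(3*w^2 + 4*w - 2)^2)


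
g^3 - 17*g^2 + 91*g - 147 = (g - 7)^2*(g - 3)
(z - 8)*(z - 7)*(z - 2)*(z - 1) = z^4 - 18*z^3 + 103*z^2 - 198*z + 112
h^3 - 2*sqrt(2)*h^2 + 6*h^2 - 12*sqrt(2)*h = h*(h + 6)*(h - 2*sqrt(2))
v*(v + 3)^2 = v^3 + 6*v^2 + 9*v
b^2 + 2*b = b*(b + 2)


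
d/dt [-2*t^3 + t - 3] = 1 - 6*t^2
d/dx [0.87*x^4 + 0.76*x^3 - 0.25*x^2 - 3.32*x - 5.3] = 3.48*x^3 + 2.28*x^2 - 0.5*x - 3.32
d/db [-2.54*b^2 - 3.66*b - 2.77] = -5.08*b - 3.66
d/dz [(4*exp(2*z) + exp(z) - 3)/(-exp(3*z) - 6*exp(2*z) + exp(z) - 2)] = (4*exp(4*z) + 2*exp(3*z) + exp(2*z) - 52*exp(z) + 1)*exp(z)/(exp(6*z) + 12*exp(5*z) + 34*exp(4*z) - 8*exp(3*z) + 25*exp(2*z) - 4*exp(z) + 4)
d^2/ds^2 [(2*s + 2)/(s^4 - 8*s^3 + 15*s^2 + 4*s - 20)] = 12*(2*s^2 - 16*s + 33)/(s^7 - 23*s^6 + 219*s^5 - 1117*s^4 + 3296*s^3 - 5640*s^2 + 5200*s - 2000)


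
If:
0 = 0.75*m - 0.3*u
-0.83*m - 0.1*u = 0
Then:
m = 0.00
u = 0.00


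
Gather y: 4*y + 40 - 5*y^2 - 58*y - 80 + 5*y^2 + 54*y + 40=0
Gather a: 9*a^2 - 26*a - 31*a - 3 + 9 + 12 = 9*a^2 - 57*a + 18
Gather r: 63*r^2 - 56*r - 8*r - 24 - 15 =63*r^2 - 64*r - 39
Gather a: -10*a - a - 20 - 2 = -11*a - 22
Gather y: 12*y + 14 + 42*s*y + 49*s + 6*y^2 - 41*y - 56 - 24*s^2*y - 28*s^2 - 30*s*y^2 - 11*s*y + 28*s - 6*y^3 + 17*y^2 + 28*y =-28*s^2 + 77*s - 6*y^3 + y^2*(23 - 30*s) + y*(-24*s^2 + 31*s - 1) - 42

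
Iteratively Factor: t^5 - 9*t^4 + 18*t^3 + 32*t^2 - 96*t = (t - 4)*(t^4 - 5*t^3 - 2*t^2 + 24*t) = (t - 4)^2*(t^3 - t^2 - 6*t) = (t - 4)^2*(t + 2)*(t^2 - 3*t) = t*(t - 4)^2*(t + 2)*(t - 3)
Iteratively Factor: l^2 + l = (l + 1)*(l)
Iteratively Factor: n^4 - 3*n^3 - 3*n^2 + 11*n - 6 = (n - 1)*(n^3 - 2*n^2 - 5*n + 6) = (n - 1)*(n + 2)*(n^2 - 4*n + 3) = (n - 3)*(n - 1)*(n + 2)*(n - 1)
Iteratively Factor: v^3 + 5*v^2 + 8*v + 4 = (v + 2)*(v^2 + 3*v + 2) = (v + 1)*(v + 2)*(v + 2)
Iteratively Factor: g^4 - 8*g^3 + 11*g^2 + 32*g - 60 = (g - 3)*(g^3 - 5*g^2 - 4*g + 20) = (g - 3)*(g + 2)*(g^2 - 7*g + 10) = (g - 3)*(g - 2)*(g + 2)*(g - 5)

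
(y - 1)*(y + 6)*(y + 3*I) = y^3 + 5*y^2 + 3*I*y^2 - 6*y + 15*I*y - 18*I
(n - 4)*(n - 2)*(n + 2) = n^3 - 4*n^2 - 4*n + 16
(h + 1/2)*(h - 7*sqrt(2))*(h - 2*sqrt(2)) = h^3 - 9*sqrt(2)*h^2 + h^2/2 - 9*sqrt(2)*h/2 + 28*h + 14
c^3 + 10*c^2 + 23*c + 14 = (c + 1)*(c + 2)*(c + 7)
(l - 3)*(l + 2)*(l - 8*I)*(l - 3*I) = l^4 - l^3 - 11*I*l^3 - 30*l^2 + 11*I*l^2 + 24*l + 66*I*l + 144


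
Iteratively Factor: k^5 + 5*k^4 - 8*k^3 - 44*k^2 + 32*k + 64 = (k + 4)*(k^4 + k^3 - 12*k^2 + 4*k + 16) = (k - 2)*(k + 4)*(k^3 + 3*k^2 - 6*k - 8) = (k - 2)*(k + 4)^2*(k^2 - k - 2) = (k - 2)^2*(k + 4)^2*(k + 1)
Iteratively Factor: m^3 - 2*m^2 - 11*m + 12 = (m + 3)*(m^2 - 5*m + 4) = (m - 4)*(m + 3)*(m - 1)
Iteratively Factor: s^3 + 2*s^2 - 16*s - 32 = (s + 2)*(s^2 - 16) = (s - 4)*(s + 2)*(s + 4)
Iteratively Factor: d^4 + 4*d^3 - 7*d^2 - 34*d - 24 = (d + 1)*(d^3 + 3*d^2 - 10*d - 24) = (d + 1)*(d + 4)*(d^2 - d - 6) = (d + 1)*(d + 2)*(d + 4)*(d - 3)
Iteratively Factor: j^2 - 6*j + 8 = (j - 2)*(j - 4)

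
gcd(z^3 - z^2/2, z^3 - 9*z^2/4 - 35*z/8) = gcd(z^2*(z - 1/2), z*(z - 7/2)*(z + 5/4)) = z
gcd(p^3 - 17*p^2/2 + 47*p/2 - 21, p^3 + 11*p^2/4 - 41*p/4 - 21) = p - 3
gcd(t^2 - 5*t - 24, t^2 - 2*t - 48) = t - 8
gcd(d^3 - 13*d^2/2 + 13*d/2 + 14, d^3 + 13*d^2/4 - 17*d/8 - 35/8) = d + 1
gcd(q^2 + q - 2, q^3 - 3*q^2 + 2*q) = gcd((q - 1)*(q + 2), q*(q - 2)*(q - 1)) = q - 1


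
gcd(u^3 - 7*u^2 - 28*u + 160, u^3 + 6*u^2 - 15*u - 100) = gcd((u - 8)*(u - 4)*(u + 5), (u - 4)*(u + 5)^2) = u^2 + u - 20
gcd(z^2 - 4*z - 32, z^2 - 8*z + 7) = 1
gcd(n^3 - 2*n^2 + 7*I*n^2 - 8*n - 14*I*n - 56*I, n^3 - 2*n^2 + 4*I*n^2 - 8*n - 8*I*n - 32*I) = n^2 - 2*n - 8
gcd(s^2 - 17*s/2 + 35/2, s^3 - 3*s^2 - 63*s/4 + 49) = s - 7/2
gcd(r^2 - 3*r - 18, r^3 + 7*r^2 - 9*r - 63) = r + 3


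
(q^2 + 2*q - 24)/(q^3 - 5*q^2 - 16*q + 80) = (q + 6)/(q^2 - q - 20)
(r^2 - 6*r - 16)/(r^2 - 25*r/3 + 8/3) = 3*(r + 2)/(3*r - 1)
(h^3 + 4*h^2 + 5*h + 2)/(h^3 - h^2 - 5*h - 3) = (h + 2)/(h - 3)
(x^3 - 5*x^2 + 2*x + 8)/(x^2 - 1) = (x^2 - 6*x + 8)/(x - 1)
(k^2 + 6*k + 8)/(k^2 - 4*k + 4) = (k^2 + 6*k + 8)/(k^2 - 4*k + 4)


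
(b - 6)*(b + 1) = b^2 - 5*b - 6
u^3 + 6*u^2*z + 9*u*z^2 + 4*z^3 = (u + z)^2*(u + 4*z)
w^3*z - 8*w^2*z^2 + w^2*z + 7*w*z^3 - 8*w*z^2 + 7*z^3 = (w - 7*z)*(w - z)*(w*z + z)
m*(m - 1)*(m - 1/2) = m^3 - 3*m^2/2 + m/2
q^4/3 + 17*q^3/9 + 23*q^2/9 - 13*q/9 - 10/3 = (q/3 + 1)*(q - 1)*(q + 5/3)*(q + 2)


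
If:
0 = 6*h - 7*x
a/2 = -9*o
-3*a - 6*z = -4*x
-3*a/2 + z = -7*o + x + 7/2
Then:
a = -18*z/95 - 126/95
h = 301*z/190 - 441/380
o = z/95 + 7/95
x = 129*z/95 - 189/190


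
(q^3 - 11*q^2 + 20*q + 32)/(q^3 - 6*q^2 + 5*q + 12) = (q - 8)/(q - 3)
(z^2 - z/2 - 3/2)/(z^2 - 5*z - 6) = (z - 3/2)/(z - 6)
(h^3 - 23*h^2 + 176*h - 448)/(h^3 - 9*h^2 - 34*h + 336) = (h - 8)/(h + 6)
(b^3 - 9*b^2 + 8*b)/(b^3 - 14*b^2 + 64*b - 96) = b*(b^2 - 9*b + 8)/(b^3 - 14*b^2 + 64*b - 96)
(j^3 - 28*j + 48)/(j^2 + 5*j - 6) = (j^2 - 6*j + 8)/(j - 1)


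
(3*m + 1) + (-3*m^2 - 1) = -3*m^2 + 3*m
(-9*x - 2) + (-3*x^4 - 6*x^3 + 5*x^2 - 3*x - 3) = -3*x^4 - 6*x^3 + 5*x^2 - 12*x - 5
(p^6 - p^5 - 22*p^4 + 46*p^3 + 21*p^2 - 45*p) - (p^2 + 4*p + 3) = p^6 - p^5 - 22*p^4 + 46*p^3 + 20*p^2 - 49*p - 3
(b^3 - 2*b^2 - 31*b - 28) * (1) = b^3 - 2*b^2 - 31*b - 28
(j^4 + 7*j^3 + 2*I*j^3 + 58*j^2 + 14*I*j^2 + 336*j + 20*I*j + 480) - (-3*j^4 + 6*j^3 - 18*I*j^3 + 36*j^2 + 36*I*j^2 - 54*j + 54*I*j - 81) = 4*j^4 + j^3 + 20*I*j^3 + 22*j^2 - 22*I*j^2 + 390*j - 34*I*j + 561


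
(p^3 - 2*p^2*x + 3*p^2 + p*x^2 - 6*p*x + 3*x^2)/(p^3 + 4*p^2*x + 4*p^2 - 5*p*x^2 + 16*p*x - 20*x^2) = (p^2 - p*x + 3*p - 3*x)/(p^2 + 5*p*x + 4*p + 20*x)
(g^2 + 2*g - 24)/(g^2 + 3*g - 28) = (g + 6)/(g + 7)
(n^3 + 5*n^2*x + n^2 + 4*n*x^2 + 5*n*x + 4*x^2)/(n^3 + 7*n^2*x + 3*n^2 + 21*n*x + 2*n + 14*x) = (n^2 + 5*n*x + 4*x^2)/(n^2 + 7*n*x + 2*n + 14*x)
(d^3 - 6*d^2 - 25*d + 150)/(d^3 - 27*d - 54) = (d^2 - 25)/(d^2 + 6*d + 9)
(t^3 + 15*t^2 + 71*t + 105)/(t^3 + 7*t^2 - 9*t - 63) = (t + 5)/(t - 3)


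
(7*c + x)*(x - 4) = 7*c*x - 28*c + x^2 - 4*x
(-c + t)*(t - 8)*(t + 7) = -c*t^2 + c*t + 56*c + t^3 - t^2 - 56*t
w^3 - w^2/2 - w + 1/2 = (w - 1)*(w - 1/2)*(w + 1)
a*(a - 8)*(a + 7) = a^3 - a^2 - 56*a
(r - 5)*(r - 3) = r^2 - 8*r + 15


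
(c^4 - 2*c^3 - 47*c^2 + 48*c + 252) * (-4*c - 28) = -4*c^5 - 20*c^4 + 244*c^3 + 1124*c^2 - 2352*c - 7056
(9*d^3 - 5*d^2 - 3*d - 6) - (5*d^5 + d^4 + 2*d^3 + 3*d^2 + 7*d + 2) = -5*d^5 - d^4 + 7*d^3 - 8*d^2 - 10*d - 8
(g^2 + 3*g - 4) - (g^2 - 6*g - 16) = 9*g + 12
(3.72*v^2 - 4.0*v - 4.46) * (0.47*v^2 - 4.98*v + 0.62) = 1.7484*v^4 - 20.4056*v^3 + 20.1302*v^2 + 19.7308*v - 2.7652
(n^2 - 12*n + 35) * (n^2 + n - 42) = n^4 - 11*n^3 - 19*n^2 + 539*n - 1470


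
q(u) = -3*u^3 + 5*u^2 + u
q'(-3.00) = -110.00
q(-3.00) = 123.00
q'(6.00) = -263.00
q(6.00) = -462.00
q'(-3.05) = -113.22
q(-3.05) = 128.58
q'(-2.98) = -108.72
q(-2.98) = 120.81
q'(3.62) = -80.74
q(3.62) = -73.17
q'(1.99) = -14.74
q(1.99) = -1.85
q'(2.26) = -22.37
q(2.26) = -6.83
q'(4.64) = -146.37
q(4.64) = -187.40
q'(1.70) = -8.01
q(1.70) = 1.41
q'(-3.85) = -170.90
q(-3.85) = 241.46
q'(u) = -9*u^2 + 10*u + 1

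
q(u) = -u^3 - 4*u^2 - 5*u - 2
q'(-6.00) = -65.00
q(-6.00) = 100.00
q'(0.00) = -5.00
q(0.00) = -2.00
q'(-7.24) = -104.33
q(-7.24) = 204.03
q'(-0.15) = -3.87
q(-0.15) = -1.34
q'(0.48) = -9.53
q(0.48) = -5.43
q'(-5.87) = -61.41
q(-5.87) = 91.78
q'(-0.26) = -3.12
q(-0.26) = -0.95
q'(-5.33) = -47.59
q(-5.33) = 62.43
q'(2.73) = -49.20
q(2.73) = -65.81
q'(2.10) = -35.03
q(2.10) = -39.40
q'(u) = -3*u^2 - 8*u - 5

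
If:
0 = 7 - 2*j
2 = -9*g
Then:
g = -2/9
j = 7/2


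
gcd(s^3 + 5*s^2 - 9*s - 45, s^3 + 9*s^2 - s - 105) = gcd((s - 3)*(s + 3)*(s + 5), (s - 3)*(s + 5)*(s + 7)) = s^2 + 2*s - 15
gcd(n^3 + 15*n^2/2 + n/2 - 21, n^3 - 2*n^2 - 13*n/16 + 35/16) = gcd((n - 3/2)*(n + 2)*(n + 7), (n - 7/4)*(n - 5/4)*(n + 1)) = 1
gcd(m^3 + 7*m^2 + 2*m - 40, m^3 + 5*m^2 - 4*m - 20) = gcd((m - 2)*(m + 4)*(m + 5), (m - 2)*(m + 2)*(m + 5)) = m^2 + 3*m - 10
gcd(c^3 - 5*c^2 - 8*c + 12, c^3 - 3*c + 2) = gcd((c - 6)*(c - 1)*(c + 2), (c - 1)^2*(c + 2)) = c^2 + c - 2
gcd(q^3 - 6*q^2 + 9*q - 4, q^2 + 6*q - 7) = q - 1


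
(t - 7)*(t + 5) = t^2 - 2*t - 35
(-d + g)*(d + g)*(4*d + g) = -4*d^3 - d^2*g + 4*d*g^2 + g^3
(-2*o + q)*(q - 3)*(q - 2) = -2*o*q^2 + 10*o*q - 12*o + q^3 - 5*q^2 + 6*q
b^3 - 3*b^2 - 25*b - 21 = (b - 7)*(b + 1)*(b + 3)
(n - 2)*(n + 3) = n^2 + n - 6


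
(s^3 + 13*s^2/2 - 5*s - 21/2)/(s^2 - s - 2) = (2*s^2 + 11*s - 21)/(2*(s - 2))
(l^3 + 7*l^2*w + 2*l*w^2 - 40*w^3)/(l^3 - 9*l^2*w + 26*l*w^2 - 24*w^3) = (l^2 + 9*l*w + 20*w^2)/(l^2 - 7*l*w + 12*w^2)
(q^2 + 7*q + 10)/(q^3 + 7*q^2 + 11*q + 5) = (q + 2)/(q^2 + 2*q + 1)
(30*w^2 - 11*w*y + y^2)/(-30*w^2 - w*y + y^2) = (-5*w + y)/(5*w + y)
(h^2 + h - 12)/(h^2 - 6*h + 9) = (h + 4)/(h - 3)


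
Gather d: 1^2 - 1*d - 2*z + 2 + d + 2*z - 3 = 0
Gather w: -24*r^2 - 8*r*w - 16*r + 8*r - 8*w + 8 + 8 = -24*r^2 - 8*r + w*(-8*r - 8) + 16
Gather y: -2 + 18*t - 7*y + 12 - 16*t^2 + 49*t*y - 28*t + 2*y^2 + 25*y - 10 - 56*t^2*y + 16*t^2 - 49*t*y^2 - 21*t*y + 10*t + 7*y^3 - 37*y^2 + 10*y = 7*y^3 + y^2*(-49*t - 35) + y*(-56*t^2 + 28*t + 28)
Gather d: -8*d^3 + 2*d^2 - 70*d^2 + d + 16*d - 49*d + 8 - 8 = -8*d^3 - 68*d^2 - 32*d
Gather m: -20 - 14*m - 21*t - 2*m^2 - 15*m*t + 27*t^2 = -2*m^2 + m*(-15*t - 14) + 27*t^2 - 21*t - 20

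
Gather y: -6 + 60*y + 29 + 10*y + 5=70*y + 28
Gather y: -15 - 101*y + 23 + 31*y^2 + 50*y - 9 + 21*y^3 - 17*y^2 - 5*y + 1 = 21*y^3 + 14*y^2 - 56*y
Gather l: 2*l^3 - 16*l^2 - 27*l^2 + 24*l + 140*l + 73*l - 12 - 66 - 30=2*l^3 - 43*l^2 + 237*l - 108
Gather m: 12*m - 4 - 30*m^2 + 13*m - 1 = -30*m^2 + 25*m - 5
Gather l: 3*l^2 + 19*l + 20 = 3*l^2 + 19*l + 20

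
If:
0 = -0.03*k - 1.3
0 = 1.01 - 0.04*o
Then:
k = -43.33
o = 25.25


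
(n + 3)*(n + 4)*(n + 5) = n^3 + 12*n^2 + 47*n + 60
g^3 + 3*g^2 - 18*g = g*(g - 3)*(g + 6)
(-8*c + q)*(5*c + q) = -40*c^2 - 3*c*q + q^2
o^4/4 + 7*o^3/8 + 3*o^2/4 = o^2*(o/4 + 1/2)*(o + 3/2)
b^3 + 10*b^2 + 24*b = b*(b + 4)*(b + 6)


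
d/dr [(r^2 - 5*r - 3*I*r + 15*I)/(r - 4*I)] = (r^2 - 8*I*r - 12 + 5*I)/(r^2 - 8*I*r - 16)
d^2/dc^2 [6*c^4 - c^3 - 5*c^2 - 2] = 72*c^2 - 6*c - 10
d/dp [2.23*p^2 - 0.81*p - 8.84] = 4.46*p - 0.81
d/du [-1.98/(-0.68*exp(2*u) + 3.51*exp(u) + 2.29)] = (6.9498 - 2.6928*exp(u))*exp(u)/(-0.68*exp(2*u) + 3.51*exp(u) + 2.29)^2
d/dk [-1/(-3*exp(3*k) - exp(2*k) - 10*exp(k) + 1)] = (-9*exp(2*k) - 2*exp(k) - 10)*exp(k)/(3*exp(3*k) + exp(2*k) + 10*exp(k) - 1)^2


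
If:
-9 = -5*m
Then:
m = 9/5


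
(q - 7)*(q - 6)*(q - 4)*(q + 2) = q^4 - 15*q^3 + 60*q^2 + 20*q - 336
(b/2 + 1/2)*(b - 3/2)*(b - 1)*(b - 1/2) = b^4/2 - b^3 - b^2/8 + b - 3/8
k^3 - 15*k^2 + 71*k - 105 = (k - 7)*(k - 5)*(k - 3)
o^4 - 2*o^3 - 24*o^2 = o^2*(o - 6)*(o + 4)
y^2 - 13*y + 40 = (y - 8)*(y - 5)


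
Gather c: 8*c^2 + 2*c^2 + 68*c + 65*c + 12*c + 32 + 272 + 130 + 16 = 10*c^2 + 145*c + 450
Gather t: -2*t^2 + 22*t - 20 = -2*t^2 + 22*t - 20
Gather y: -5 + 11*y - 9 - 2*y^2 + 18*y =-2*y^2 + 29*y - 14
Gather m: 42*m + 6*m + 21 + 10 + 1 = 48*m + 32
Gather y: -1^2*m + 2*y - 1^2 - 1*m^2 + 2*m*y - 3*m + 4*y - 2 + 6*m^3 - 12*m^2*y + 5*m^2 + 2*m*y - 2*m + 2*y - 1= 6*m^3 + 4*m^2 - 6*m + y*(-12*m^2 + 4*m + 8) - 4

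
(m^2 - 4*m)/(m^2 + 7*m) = (m - 4)/(m + 7)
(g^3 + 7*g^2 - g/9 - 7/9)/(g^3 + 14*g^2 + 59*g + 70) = (g^2 - 1/9)/(g^2 + 7*g + 10)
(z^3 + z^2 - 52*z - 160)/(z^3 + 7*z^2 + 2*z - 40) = (z - 8)/(z - 2)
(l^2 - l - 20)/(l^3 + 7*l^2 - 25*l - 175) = (l + 4)/(l^2 + 12*l + 35)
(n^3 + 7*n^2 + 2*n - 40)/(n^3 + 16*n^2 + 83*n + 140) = (n - 2)/(n + 7)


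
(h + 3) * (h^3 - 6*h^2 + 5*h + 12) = h^4 - 3*h^3 - 13*h^2 + 27*h + 36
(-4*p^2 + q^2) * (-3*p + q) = 12*p^3 - 4*p^2*q - 3*p*q^2 + q^3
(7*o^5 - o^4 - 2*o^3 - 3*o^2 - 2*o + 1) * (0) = 0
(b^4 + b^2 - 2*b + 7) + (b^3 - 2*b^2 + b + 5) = b^4 + b^3 - b^2 - b + 12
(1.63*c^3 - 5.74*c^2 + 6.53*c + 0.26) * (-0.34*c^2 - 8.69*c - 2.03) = -0.5542*c^5 - 12.2131*c^4 + 44.3515*c^3 - 45.1819*c^2 - 15.5153*c - 0.5278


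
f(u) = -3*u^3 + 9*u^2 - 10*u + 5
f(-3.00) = 197.00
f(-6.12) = 1090.95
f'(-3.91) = -217.97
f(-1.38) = 43.82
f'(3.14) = -42.22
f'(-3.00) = -145.00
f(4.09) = -90.60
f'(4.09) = -86.93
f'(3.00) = -37.00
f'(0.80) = -1.36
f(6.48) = -498.18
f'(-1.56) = -59.98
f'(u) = -9*u^2 + 18*u - 10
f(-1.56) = 53.89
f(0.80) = 1.22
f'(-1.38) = -51.98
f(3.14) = -30.54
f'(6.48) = -271.27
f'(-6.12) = -457.25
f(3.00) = -25.00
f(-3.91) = 361.02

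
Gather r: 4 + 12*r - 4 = 12*r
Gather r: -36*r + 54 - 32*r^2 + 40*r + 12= -32*r^2 + 4*r + 66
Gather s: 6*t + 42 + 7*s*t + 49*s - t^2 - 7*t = s*(7*t + 49) - t^2 - t + 42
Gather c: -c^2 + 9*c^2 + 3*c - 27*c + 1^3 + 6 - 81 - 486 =8*c^2 - 24*c - 560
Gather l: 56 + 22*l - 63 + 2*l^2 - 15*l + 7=2*l^2 + 7*l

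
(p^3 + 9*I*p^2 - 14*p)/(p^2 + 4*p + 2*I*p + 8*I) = p*(p + 7*I)/(p + 4)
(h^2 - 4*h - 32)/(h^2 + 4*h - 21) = (h^2 - 4*h - 32)/(h^2 + 4*h - 21)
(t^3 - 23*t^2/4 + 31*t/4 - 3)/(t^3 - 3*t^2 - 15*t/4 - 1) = (4*t^2 - 7*t + 3)/(4*t^2 + 4*t + 1)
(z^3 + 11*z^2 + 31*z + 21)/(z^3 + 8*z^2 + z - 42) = (z + 1)/(z - 2)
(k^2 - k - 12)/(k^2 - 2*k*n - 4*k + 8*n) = (k + 3)/(k - 2*n)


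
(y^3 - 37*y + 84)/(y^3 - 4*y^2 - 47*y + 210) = (y^2 - 7*y + 12)/(y^2 - 11*y + 30)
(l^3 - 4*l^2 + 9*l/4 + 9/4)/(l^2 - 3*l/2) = l - 5/2 - 3/(2*l)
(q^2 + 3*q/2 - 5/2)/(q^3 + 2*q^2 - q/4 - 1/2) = 2*(2*q^2 + 3*q - 5)/(4*q^3 + 8*q^2 - q - 2)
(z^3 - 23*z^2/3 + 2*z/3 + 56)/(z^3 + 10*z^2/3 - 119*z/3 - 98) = (z - 4)/(z + 7)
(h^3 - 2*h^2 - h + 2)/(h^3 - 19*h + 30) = (h^2 - 1)/(h^2 + 2*h - 15)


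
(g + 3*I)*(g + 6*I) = g^2 + 9*I*g - 18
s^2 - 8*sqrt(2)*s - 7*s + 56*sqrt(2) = (s - 7)*(s - 8*sqrt(2))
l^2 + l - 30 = (l - 5)*(l + 6)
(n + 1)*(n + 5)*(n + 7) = n^3 + 13*n^2 + 47*n + 35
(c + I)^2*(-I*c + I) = -I*c^3 + 2*c^2 + I*c^2 - 2*c + I*c - I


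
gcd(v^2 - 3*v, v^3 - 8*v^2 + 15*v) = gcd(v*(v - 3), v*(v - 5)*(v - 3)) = v^2 - 3*v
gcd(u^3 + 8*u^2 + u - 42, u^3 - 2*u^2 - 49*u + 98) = u^2 + 5*u - 14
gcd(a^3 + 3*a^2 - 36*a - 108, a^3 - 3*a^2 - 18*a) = a^2 - 3*a - 18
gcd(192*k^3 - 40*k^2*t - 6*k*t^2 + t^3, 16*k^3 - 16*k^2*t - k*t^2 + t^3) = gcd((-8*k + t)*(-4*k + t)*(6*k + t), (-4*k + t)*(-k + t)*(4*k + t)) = -4*k + t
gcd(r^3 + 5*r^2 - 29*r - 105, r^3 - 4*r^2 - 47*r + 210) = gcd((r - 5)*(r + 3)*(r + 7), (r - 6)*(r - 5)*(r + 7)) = r^2 + 2*r - 35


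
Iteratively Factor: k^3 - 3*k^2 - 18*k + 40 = (k - 5)*(k^2 + 2*k - 8) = (k - 5)*(k - 2)*(k + 4)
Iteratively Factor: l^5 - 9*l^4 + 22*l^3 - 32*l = (l - 4)*(l^4 - 5*l^3 + 2*l^2 + 8*l) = (l - 4)^2*(l^3 - l^2 - 2*l) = (l - 4)^2*(l + 1)*(l^2 - 2*l) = l*(l - 4)^2*(l + 1)*(l - 2)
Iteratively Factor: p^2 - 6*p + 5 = (p - 5)*(p - 1)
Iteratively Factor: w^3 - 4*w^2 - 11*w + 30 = (w - 5)*(w^2 + w - 6) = (w - 5)*(w + 3)*(w - 2)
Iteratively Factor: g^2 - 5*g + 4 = (g - 1)*(g - 4)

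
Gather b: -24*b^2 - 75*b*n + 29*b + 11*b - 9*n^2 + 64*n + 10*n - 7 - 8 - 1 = -24*b^2 + b*(40 - 75*n) - 9*n^2 + 74*n - 16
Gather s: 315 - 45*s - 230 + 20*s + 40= 125 - 25*s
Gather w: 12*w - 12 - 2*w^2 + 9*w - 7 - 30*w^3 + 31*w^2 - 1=-30*w^3 + 29*w^2 + 21*w - 20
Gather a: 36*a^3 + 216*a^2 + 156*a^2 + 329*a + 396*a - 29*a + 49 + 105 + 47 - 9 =36*a^3 + 372*a^2 + 696*a + 192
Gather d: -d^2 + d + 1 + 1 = -d^2 + d + 2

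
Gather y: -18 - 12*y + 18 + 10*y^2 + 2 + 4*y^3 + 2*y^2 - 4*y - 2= 4*y^3 + 12*y^2 - 16*y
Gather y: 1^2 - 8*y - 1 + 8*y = 0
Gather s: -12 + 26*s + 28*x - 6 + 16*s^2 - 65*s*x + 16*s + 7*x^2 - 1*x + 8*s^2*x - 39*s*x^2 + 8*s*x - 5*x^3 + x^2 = s^2*(8*x + 16) + s*(-39*x^2 - 57*x + 42) - 5*x^3 + 8*x^2 + 27*x - 18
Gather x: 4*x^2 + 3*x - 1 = 4*x^2 + 3*x - 1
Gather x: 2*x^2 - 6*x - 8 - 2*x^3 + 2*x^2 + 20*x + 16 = -2*x^3 + 4*x^2 + 14*x + 8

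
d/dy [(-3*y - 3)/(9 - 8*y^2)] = 3*(8*y^2 - 16*y*(y + 1) - 9)/(8*y^2 - 9)^2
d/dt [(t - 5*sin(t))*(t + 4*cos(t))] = -(t - 5*sin(t))*(4*sin(t) - 1) - (t + 4*cos(t))*(5*cos(t) - 1)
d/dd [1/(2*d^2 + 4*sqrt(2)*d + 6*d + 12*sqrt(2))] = (-d - 3/2 - sqrt(2))/(d^2 + 2*sqrt(2)*d + 3*d + 6*sqrt(2))^2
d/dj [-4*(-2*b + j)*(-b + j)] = 12*b - 8*j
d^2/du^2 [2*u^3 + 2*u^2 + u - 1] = 12*u + 4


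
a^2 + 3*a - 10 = (a - 2)*(a + 5)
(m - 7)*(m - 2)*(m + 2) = m^3 - 7*m^2 - 4*m + 28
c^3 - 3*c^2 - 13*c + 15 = (c - 5)*(c - 1)*(c + 3)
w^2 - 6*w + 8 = (w - 4)*(w - 2)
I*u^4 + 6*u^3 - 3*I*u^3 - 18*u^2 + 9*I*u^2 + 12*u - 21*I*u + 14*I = (u - 2)*(u - 7*I)*(u + I)*(I*u - I)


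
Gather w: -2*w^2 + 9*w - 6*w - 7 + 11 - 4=-2*w^2 + 3*w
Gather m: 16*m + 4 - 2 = 16*m + 2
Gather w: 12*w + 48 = 12*w + 48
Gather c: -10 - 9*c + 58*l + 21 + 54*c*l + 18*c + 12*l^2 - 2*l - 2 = c*(54*l + 9) + 12*l^2 + 56*l + 9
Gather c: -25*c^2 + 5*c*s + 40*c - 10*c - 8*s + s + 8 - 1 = -25*c^2 + c*(5*s + 30) - 7*s + 7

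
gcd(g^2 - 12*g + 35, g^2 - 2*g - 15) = g - 5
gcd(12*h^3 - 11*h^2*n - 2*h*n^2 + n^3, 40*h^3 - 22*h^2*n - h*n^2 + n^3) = 4*h - n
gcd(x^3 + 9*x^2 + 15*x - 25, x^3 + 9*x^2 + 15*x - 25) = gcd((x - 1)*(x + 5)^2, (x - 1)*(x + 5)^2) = x^3 + 9*x^2 + 15*x - 25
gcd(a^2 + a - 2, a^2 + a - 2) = a^2 + a - 2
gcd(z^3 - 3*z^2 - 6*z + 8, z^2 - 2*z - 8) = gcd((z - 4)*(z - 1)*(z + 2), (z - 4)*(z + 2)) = z^2 - 2*z - 8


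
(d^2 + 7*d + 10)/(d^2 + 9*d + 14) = (d + 5)/(d + 7)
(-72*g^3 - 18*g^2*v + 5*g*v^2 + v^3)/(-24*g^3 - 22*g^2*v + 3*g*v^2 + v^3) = (3*g + v)/(g + v)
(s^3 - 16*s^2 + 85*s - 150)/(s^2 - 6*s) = s - 10 + 25/s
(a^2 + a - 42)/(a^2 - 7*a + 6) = (a + 7)/(a - 1)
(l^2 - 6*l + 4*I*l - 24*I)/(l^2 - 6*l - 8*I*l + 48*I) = (l + 4*I)/(l - 8*I)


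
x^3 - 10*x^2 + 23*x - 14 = (x - 7)*(x - 2)*(x - 1)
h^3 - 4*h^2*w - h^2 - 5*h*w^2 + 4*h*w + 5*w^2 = (h - 1)*(h - 5*w)*(h + w)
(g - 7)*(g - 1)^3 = g^4 - 10*g^3 + 24*g^2 - 22*g + 7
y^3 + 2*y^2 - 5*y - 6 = (y - 2)*(y + 1)*(y + 3)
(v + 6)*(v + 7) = v^2 + 13*v + 42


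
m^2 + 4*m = m*(m + 4)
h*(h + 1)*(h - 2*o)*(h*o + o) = h^4*o - 2*h^3*o^2 + 2*h^3*o - 4*h^2*o^2 + h^2*o - 2*h*o^2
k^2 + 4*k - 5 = (k - 1)*(k + 5)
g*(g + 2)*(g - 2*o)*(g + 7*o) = g^4 + 5*g^3*o + 2*g^3 - 14*g^2*o^2 + 10*g^2*o - 28*g*o^2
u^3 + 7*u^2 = u^2*(u + 7)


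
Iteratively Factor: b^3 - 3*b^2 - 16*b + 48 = (b - 4)*(b^2 + b - 12) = (b - 4)*(b + 4)*(b - 3)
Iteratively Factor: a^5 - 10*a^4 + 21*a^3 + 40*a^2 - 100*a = (a - 5)*(a^4 - 5*a^3 - 4*a^2 + 20*a) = a*(a - 5)*(a^3 - 5*a^2 - 4*a + 20) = a*(a - 5)*(a - 2)*(a^2 - 3*a - 10) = a*(a - 5)^2*(a - 2)*(a + 2)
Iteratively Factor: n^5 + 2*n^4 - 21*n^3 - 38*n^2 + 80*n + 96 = (n - 2)*(n^4 + 4*n^3 - 13*n^2 - 64*n - 48) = (n - 2)*(n + 1)*(n^3 + 3*n^2 - 16*n - 48) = (n - 2)*(n + 1)*(n + 4)*(n^2 - n - 12) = (n - 4)*(n - 2)*(n + 1)*(n + 4)*(n + 3)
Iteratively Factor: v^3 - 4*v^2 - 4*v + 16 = (v - 4)*(v^2 - 4) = (v - 4)*(v + 2)*(v - 2)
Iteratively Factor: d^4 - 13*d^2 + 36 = (d + 3)*(d^3 - 3*d^2 - 4*d + 12) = (d - 2)*(d + 3)*(d^2 - d - 6) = (d - 2)*(d + 2)*(d + 3)*(d - 3)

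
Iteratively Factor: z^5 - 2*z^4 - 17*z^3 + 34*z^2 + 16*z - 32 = (z + 4)*(z^4 - 6*z^3 + 7*z^2 + 6*z - 8) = (z - 1)*(z + 4)*(z^3 - 5*z^2 + 2*z + 8) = (z - 4)*(z - 1)*(z + 4)*(z^2 - z - 2) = (z - 4)*(z - 1)*(z + 1)*(z + 4)*(z - 2)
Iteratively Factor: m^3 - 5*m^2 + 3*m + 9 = (m - 3)*(m^2 - 2*m - 3) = (m - 3)*(m + 1)*(m - 3)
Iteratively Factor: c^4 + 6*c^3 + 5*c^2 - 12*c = (c)*(c^3 + 6*c^2 + 5*c - 12) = c*(c + 4)*(c^2 + 2*c - 3) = c*(c + 3)*(c + 4)*(c - 1)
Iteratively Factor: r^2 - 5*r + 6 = (r - 2)*(r - 3)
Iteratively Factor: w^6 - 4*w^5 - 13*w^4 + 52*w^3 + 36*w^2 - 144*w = (w - 3)*(w^5 - w^4 - 16*w^3 + 4*w^2 + 48*w) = w*(w - 3)*(w^4 - w^3 - 16*w^2 + 4*w + 48) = w*(w - 4)*(w - 3)*(w^3 + 3*w^2 - 4*w - 12) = w*(w - 4)*(w - 3)*(w + 3)*(w^2 - 4) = w*(w - 4)*(w - 3)*(w + 2)*(w + 3)*(w - 2)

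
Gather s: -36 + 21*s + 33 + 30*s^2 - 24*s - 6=30*s^2 - 3*s - 9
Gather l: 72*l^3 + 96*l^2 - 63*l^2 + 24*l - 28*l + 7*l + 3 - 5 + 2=72*l^3 + 33*l^2 + 3*l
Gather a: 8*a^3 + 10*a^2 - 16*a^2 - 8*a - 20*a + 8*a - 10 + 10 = 8*a^3 - 6*a^2 - 20*a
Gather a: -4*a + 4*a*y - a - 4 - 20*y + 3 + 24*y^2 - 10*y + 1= a*(4*y - 5) + 24*y^2 - 30*y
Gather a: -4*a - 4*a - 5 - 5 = -8*a - 10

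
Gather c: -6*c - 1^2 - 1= -6*c - 2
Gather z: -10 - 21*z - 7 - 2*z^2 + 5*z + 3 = -2*z^2 - 16*z - 14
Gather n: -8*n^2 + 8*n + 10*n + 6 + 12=-8*n^2 + 18*n + 18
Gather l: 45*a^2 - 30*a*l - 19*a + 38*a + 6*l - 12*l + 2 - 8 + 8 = 45*a^2 + 19*a + l*(-30*a - 6) + 2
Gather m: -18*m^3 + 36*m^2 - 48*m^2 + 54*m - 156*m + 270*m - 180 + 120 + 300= -18*m^3 - 12*m^2 + 168*m + 240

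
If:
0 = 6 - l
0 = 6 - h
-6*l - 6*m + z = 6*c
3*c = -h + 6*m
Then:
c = z/9 - 14/3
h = 6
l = 6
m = z/18 - 4/3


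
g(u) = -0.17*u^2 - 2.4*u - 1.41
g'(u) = -0.34*u - 2.4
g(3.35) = -11.36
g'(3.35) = -3.54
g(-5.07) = 6.39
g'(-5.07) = -0.68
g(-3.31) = 4.67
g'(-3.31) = -1.27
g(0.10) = -1.65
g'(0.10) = -2.43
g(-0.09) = -1.20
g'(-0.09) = -2.37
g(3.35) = -11.36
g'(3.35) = -3.54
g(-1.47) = 1.75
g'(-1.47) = -1.90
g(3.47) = -11.78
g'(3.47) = -3.58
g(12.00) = -54.69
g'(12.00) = -6.48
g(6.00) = -21.93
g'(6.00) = -4.44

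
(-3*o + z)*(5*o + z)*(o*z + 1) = -15*o^3*z + 2*o^2*z^2 - 15*o^2 + o*z^3 + 2*o*z + z^2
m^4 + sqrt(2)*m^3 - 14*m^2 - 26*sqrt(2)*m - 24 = (m - 3*sqrt(2))*(m + sqrt(2))^2*(m + 2*sqrt(2))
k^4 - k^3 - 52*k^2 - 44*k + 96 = (k - 8)*(k - 1)*(k + 2)*(k + 6)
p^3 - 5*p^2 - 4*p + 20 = (p - 5)*(p - 2)*(p + 2)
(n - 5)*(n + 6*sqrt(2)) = n^2 - 5*n + 6*sqrt(2)*n - 30*sqrt(2)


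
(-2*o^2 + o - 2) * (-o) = 2*o^3 - o^2 + 2*o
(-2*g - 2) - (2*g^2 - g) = -2*g^2 - g - 2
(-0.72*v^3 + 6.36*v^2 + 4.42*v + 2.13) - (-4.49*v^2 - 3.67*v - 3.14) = -0.72*v^3 + 10.85*v^2 + 8.09*v + 5.27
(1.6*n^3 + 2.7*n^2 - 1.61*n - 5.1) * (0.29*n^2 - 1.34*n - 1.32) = 0.464*n^5 - 1.361*n^4 - 6.1969*n^3 - 2.8856*n^2 + 8.9592*n + 6.732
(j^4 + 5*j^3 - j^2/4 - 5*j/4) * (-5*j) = -5*j^5 - 25*j^4 + 5*j^3/4 + 25*j^2/4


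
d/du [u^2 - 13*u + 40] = 2*u - 13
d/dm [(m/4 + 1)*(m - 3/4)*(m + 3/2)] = 3*m^2/4 + 19*m/8 + 15/32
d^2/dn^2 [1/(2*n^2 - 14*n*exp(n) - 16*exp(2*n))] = ((-n^2 + 7*n*exp(n) + 8*exp(2*n))*(7*n*exp(n) + 32*exp(2*n) + 14*exp(n) - 2)/2 - (7*n*exp(n) - 2*n + 16*exp(2*n) + 7*exp(n))^2)/(-n^2 + 7*n*exp(n) + 8*exp(2*n))^3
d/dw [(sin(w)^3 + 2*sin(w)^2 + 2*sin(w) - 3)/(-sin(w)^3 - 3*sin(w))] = (2*sin(w)^2 - 2*sin(w) - 15 - 9/sin(w)^2)*cos(w)/(sin(w)^2 + 3)^2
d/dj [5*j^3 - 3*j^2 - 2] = 3*j*(5*j - 2)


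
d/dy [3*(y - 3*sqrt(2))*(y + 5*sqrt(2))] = 6*y + 6*sqrt(2)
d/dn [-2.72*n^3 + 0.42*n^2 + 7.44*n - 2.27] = -8.16*n^2 + 0.84*n + 7.44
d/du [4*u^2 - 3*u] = 8*u - 3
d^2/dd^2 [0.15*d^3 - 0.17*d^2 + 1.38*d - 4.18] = 0.9*d - 0.34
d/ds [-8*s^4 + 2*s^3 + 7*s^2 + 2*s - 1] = -32*s^3 + 6*s^2 + 14*s + 2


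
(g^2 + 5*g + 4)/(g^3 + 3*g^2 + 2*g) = (g + 4)/(g*(g + 2))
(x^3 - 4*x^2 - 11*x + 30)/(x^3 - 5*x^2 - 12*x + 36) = (x - 5)/(x - 6)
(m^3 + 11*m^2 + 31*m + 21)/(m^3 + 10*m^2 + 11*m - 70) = (m^2 + 4*m + 3)/(m^2 + 3*m - 10)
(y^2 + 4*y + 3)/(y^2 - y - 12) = (y + 1)/(y - 4)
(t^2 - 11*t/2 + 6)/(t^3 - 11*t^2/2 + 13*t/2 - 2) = (2*t - 3)/(2*t^2 - 3*t + 1)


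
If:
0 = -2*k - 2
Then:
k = -1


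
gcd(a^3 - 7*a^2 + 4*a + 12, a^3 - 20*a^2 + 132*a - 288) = a - 6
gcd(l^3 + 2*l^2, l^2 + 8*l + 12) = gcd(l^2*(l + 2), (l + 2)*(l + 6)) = l + 2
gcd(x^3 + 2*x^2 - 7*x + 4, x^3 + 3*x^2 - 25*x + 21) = x - 1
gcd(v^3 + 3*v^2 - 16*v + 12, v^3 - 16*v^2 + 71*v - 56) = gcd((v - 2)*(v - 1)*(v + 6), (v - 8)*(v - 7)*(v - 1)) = v - 1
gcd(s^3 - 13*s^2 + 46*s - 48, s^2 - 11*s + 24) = s^2 - 11*s + 24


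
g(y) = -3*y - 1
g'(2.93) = -3.00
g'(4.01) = -3.00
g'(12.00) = -3.00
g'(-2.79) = -3.00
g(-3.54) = 9.62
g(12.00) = -37.00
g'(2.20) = -3.00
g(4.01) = -13.03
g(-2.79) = 7.37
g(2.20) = -7.60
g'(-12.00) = -3.00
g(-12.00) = 35.00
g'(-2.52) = -3.00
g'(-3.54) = -3.00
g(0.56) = -2.68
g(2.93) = -9.79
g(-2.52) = 6.56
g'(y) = -3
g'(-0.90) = -3.00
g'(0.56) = -3.00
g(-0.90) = 1.70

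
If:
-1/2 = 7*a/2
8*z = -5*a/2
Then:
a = -1/7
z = 5/112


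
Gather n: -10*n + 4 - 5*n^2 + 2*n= -5*n^2 - 8*n + 4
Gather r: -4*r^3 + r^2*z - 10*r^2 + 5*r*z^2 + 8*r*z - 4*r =-4*r^3 + r^2*(z - 10) + r*(5*z^2 + 8*z - 4)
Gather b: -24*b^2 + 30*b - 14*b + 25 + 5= -24*b^2 + 16*b + 30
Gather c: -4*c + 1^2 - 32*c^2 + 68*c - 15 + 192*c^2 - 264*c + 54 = 160*c^2 - 200*c + 40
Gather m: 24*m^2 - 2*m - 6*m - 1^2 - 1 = 24*m^2 - 8*m - 2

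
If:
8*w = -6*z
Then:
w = -3*z/4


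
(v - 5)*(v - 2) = v^2 - 7*v + 10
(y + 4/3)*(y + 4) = y^2 + 16*y/3 + 16/3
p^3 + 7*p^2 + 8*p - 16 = (p - 1)*(p + 4)^2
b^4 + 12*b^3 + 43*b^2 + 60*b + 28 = (b + 1)*(b + 2)^2*(b + 7)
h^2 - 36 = (h - 6)*(h + 6)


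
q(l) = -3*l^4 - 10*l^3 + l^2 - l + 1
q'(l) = -12*l^3 - 30*l^2 + 2*l - 1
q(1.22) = -23.54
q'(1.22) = -65.00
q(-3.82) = -61.97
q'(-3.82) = 222.50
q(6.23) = -6903.78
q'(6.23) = -4054.58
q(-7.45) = -5042.69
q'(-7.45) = 3280.95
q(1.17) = -20.44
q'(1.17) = -58.95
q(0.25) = 0.64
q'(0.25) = -2.56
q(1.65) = -65.08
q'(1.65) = -133.28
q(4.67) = -2427.22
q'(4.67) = -1868.10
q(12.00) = -79355.00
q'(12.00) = -25033.00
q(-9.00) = -12302.00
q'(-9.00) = 6299.00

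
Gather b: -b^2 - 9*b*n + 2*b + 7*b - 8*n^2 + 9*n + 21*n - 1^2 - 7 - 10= -b^2 + b*(9 - 9*n) - 8*n^2 + 30*n - 18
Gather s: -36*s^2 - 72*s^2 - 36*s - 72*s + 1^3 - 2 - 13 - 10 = -108*s^2 - 108*s - 24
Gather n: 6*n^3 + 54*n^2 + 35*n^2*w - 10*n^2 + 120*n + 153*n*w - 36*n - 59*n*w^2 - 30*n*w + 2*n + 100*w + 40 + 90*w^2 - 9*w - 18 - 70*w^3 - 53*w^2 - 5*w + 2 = 6*n^3 + n^2*(35*w + 44) + n*(-59*w^2 + 123*w + 86) - 70*w^3 + 37*w^2 + 86*w + 24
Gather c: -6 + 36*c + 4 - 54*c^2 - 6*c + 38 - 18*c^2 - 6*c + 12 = -72*c^2 + 24*c + 48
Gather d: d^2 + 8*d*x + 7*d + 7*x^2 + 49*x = d^2 + d*(8*x + 7) + 7*x^2 + 49*x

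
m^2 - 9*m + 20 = (m - 5)*(m - 4)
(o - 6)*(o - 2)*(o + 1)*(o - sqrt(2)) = o^4 - 7*o^3 - sqrt(2)*o^3 + 4*o^2 + 7*sqrt(2)*o^2 - 4*sqrt(2)*o + 12*o - 12*sqrt(2)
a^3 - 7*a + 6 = (a - 2)*(a - 1)*(a + 3)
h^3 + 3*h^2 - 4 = (h - 1)*(h + 2)^2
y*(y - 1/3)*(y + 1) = y^3 + 2*y^2/3 - y/3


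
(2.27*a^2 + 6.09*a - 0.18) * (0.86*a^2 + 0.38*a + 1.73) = 1.9522*a^4 + 6.1*a^3 + 6.0865*a^2 + 10.4673*a - 0.3114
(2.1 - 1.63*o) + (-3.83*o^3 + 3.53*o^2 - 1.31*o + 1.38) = -3.83*o^3 + 3.53*o^2 - 2.94*o + 3.48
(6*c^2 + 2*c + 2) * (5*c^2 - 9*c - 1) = 30*c^4 - 44*c^3 - 14*c^2 - 20*c - 2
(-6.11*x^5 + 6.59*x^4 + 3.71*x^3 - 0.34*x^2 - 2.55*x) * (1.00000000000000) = -6.11*x^5 + 6.59*x^4 + 3.71*x^3 - 0.34*x^2 - 2.55*x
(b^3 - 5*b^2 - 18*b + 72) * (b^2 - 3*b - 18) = b^5 - 8*b^4 - 21*b^3 + 216*b^2 + 108*b - 1296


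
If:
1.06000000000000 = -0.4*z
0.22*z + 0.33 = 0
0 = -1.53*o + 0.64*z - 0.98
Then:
No Solution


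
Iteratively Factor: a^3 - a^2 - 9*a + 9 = (a - 3)*(a^2 + 2*a - 3) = (a - 3)*(a - 1)*(a + 3)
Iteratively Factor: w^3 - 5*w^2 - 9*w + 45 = (w + 3)*(w^2 - 8*w + 15) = (w - 3)*(w + 3)*(w - 5)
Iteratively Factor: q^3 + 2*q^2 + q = (q)*(q^2 + 2*q + 1) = q*(q + 1)*(q + 1)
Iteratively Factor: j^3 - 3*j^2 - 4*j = (j - 4)*(j^2 + j) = j*(j - 4)*(j + 1)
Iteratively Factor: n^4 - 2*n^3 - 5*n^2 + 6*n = (n)*(n^3 - 2*n^2 - 5*n + 6) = n*(n + 2)*(n^2 - 4*n + 3) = n*(n - 1)*(n + 2)*(n - 3)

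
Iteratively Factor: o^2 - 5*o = (o)*(o - 5)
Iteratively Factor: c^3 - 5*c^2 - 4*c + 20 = (c - 2)*(c^2 - 3*c - 10) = (c - 5)*(c - 2)*(c + 2)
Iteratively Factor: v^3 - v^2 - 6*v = (v - 3)*(v^2 + 2*v) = v*(v - 3)*(v + 2)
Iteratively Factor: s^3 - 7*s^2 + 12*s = (s - 4)*(s^2 - 3*s) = s*(s - 4)*(s - 3)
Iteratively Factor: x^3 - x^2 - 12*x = (x - 4)*(x^2 + 3*x) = x*(x - 4)*(x + 3)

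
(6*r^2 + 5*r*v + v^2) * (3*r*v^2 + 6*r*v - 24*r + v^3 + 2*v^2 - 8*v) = 18*r^3*v^2 + 36*r^3*v - 144*r^3 + 21*r^2*v^3 + 42*r^2*v^2 - 168*r^2*v + 8*r*v^4 + 16*r*v^3 - 64*r*v^2 + v^5 + 2*v^4 - 8*v^3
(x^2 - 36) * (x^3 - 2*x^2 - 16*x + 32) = x^5 - 2*x^4 - 52*x^3 + 104*x^2 + 576*x - 1152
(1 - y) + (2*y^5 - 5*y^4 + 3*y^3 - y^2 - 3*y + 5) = 2*y^5 - 5*y^4 + 3*y^3 - y^2 - 4*y + 6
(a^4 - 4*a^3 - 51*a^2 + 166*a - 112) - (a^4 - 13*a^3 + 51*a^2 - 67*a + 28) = 9*a^3 - 102*a^2 + 233*a - 140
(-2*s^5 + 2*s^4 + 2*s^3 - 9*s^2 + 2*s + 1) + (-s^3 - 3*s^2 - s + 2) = -2*s^5 + 2*s^4 + s^3 - 12*s^2 + s + 3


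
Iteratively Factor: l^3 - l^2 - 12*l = (l)*(l^2 - l - 12) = l*(l + 3)*(l - 4)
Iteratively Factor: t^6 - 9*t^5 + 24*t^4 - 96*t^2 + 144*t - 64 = (t - 4)*(t^5 - 5*t^4 + 4*t^3 + 16*t^2 - 32*t + 16) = (t - 4)*(t - 2)*(t^4 - 3*t^3 - 2*t^2 + 12*t - 8) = (t - 4)*(t - 2)^2*(t^3 - t^2 - 4*t + 4) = (t - 4)*(t - 2)^3*(t^2 + t - 2) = (t - 4)*(t - 2)^3*(t + 2)*(t - 1)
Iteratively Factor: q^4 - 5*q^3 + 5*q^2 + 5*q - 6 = (q - 3)*(q^3 - 2*q^2 - q + 2) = (q - 3)*(q - 1)*(q^2 - q - 2) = (q - 3)*(q - 1)*(q + 1)*(q - 2)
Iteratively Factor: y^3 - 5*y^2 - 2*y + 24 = (y + 2)*(y^2 - 7*y + 12) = (y - 3)*(y + 2)*(y - 4)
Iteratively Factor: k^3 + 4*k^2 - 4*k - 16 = (k - 2)*(k^2 + 6*k + 8) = (k - 2)*(k + 2)*(k + 4)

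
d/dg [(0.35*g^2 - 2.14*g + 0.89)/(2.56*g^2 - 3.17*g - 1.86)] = (4.3689*g^2 - 5.8588*g + 6.8017)/(6.5536*g^4 - 16.2304*g^3 + 0.525699999999999*g^2 + 11.7924*g + 3.4596)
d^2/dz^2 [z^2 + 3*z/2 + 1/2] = 2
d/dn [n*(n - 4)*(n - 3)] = 3*n^2 - 14*n + 12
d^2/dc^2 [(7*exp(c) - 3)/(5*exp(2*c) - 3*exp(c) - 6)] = (175*exp(4*c) - 195*exp(3*c) + 1395*exp(2*c) - 513*exp(c) + 306)*exp(c)/(125*exp(6*c) - 225*exp(5*c) - 315*exp(4*c) + 513*exp(3*c) + 378*exp(2*c) - 324*exp(c) - 216)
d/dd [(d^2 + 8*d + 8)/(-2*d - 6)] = (-d^2 - 6*d - 16)/(2*(d^2 + 6*d + 9))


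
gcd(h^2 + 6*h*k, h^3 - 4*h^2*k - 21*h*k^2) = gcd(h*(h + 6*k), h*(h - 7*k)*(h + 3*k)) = h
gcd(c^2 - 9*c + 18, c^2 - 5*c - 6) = c - 6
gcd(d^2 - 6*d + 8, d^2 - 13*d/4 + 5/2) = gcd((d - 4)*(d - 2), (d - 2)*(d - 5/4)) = d - 2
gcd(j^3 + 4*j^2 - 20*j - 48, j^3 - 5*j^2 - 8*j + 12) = j + 2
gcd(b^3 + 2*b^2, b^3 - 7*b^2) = b^2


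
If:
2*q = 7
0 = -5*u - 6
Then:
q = 7/2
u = -6/5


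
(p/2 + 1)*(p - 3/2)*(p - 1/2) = p^3/2 - 13*p/8 + 3/4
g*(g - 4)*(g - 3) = g^3 - 7*g^2 + 12*g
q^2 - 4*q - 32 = (q - 8)*(q + 4)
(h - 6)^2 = h^2 - 12*h + 36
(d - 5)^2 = d^2 - 10*d + 25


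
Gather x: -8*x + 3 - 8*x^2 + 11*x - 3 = -8*x^2 + 3*x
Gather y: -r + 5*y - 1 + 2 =-r + 5*y + 1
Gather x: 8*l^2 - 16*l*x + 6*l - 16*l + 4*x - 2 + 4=8*l^2 - 10*l + x*(4 - 16*l) + 2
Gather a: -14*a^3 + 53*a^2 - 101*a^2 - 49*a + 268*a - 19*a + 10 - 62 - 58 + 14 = -14*a^3 - 48*a^2 + 200*a - 96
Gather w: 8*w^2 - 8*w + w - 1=8*w^2 - 7*w - 1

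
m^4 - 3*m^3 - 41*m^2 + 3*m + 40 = (m - 8)*(m - 1)*(m + 1)*(m + 5)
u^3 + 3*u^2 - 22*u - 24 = (u - 4)*(u + 1)*(u + 6)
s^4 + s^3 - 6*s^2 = s^2*(s - 2)*(s + 3)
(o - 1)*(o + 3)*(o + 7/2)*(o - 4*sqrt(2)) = o^4 - 4*sqrt(2)*o^3 + 11*o^3/2 - 22*sqrt(2)*o^2 + 4*o^2 - 16*sqrt(2)*o - 21*o/2 + 42*sqrt(2)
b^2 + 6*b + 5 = (b + 1)*(b + 5)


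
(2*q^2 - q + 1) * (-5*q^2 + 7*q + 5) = -10*q^4 + 19*q^3 - 2*q^2 + 2*q + 5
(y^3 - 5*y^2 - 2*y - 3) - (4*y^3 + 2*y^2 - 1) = -3*y^3 - 7*y^2 - 2*y - 2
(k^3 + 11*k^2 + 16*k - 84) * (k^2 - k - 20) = k^5 + 10*k^4 - 15*k^3 - 320*k^2 - 236*k + 1680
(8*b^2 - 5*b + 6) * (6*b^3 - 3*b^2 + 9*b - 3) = 48*b^5 - 54*b^4 + 123*b^3 - 87*b^2 + 69*b - 18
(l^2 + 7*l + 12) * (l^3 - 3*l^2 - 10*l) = l^5 + 4*l^4 - 19*l^3 - 106*l^2 - 120*l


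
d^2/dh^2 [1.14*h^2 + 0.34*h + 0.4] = 2.28000000000000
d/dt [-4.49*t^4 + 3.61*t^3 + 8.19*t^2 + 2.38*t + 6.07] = -17.96*t^3 + 10.83*t^2 + 16.38*t + 2.38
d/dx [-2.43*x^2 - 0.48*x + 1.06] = -4.86*x - 0.48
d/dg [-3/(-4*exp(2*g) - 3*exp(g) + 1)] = (-24*exp(g) - 9)*exp(g)/(4*exp(2*g) + 3*exp(g) - 1)^2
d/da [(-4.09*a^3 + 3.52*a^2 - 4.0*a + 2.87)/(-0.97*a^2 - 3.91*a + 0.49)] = (3.9673*a^4 + 31.9838*a^3 - 23.6555*a^2 + 9.0174*a + 9.2617)/(0.9409*a^4 + 7.5854*a^3 + 14.3375*a^2 - 3.8318*a + 0.2401)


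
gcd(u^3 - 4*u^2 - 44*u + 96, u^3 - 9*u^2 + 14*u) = u - 2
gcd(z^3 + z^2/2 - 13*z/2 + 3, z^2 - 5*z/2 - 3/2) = 1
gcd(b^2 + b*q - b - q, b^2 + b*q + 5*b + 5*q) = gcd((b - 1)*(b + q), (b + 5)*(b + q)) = b + q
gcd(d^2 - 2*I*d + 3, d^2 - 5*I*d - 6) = d - 3*I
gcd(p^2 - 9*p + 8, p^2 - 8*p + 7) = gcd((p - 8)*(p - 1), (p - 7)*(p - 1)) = p - 1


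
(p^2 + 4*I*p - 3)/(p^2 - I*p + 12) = (p + I)/(p - 4*I)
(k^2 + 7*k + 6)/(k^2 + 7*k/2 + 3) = 2*(k^2 + 7*k + 6)/(2*k^2 + 7*k + 6)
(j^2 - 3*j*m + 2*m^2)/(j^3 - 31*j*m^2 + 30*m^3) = (j - 2*m)/(j^2 + j*m - 30*m^2)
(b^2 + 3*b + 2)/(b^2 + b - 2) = (b + 1)/(b - 1)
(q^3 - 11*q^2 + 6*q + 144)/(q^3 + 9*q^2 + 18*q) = (q^2 - 14*q + 48)/(q*(q + 6))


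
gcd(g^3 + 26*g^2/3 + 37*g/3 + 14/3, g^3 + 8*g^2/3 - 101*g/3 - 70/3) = g^2 + 23*g/3 + 14/3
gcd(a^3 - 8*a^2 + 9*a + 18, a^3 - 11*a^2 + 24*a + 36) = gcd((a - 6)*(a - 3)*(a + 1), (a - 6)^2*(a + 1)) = a^2 - 5*a - 6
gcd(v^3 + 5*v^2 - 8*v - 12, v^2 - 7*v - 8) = v + 1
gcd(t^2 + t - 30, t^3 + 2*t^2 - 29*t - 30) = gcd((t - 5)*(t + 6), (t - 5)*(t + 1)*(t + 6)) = t^2 + t - 30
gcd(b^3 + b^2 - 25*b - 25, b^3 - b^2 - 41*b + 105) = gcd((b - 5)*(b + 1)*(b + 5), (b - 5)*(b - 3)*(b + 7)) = b - 5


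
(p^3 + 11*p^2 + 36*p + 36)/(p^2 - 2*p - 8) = (p^2 + 9*p + 18)/(p - 4)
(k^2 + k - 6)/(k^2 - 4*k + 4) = (k + 3)/(k - 2)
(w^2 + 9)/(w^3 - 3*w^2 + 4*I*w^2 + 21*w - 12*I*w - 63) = (w + 3*I)/(w^2 + w*(-3 + 7*I) - 21*I)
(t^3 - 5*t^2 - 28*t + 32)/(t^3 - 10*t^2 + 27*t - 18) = (t^2 - 4*t - 32)/(t^2 - 9*t + 18)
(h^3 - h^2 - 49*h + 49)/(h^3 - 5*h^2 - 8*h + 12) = (h^2 - 49)/(h^2 - 4*h - 12)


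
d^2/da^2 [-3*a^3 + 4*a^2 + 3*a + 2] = 8 - 18*a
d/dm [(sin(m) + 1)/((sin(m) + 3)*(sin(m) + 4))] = (-2*sin(m) + cos(m)^2 + 4)*cos(m)/((sin(m) + 3)^2*(sin(m) + 4)^2)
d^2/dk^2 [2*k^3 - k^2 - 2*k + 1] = 12*k - 2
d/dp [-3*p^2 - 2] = -6*p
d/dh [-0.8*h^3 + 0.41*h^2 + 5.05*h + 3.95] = -2.4*h^2 + 0.82*h + 5.05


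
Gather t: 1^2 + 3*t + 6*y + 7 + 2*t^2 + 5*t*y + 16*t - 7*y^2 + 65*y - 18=2*t^2 + t*(5*y + 19) - 7*y^2 + 71*y - 10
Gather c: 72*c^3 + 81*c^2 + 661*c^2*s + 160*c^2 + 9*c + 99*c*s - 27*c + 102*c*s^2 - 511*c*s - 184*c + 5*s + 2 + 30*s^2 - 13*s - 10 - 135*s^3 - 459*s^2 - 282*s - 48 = 72*c^3 + c^2*(661*s + 241) + c*(102*s^2 - 412*s - 202) - 135*s^3 - 429*s^2 - 290*s - 56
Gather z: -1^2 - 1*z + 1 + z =0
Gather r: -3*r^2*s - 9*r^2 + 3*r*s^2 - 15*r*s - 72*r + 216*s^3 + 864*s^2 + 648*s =r^2*(-3*s - 9) + r*(3*s^2 - 15*s - 72) + 216*s^3 + 864*s^2 + 648*s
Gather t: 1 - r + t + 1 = -r + t + 2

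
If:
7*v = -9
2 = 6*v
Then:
No Solution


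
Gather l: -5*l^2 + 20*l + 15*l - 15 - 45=-5*l^2 + 35*l - 60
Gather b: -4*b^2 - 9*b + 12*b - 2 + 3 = -4*b^2 + 3*b + 1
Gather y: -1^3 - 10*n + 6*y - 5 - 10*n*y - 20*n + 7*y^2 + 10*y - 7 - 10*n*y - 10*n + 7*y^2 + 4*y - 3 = -40*n + 14*y^2 + y*(20 - 20*n) - 16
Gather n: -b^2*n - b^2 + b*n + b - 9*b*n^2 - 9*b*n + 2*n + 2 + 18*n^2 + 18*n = -b^2 + b + n^2*(18 - 9*b) + n*(-b^2 - 8*b + 20) + 2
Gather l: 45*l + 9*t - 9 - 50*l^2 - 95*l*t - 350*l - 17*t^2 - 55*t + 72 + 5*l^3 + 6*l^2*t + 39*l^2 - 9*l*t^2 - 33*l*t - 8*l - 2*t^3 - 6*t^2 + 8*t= 5*l^3 + l^2*(6*t - 11) + l*(-9*t^2 - 128*t - 313) - 2*t^3 - 23*t^2 - 38*t + 63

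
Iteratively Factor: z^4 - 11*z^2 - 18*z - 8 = (z - 4)*(z^3 + 4*z^2 + 5*z + 2) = (z - 4)*(z + 1)*(z^2 + 3*z + 2) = (z - 4)*(z + 1)*(z + 2)*(z + 1)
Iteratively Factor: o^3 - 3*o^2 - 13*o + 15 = (o + 3)*(o^2 - 6*o + 5) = (o - 5)*(o + 3)*(o - 1)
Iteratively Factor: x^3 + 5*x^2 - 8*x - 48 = (x + 4)*(x^2 + x - 12) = (x + 4)^2*(x - 3)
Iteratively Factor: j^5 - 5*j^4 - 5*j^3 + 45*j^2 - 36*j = (j - 3)*(j^4 - 2*j^3 - 11*j^2 + 12*j) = (j - 4)*(j - 3)*(j^3 + 2*j^2 - 3*j) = j*(j - 4)*(j - 3)*(j^2 + 2*j - 3) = j*(j - 4)*(j - 3)*(j - 1)*(j + 3)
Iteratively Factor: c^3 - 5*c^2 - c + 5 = (c + 1)*(c^2 - 6*c + 5) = (c - 5)*(c + 1)*(c - 1)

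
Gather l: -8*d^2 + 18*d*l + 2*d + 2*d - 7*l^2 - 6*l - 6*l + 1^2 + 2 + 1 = -8*d^2 + 4*d - 7*l^2 + l*(18*d - 12) + 4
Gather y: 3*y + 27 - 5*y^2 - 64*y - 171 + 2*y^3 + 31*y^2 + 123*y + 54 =2*y^3 + 26*y^2 + 62*y - 90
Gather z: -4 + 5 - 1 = 0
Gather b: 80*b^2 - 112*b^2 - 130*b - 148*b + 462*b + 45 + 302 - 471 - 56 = -32*b^2 + 184*b - 180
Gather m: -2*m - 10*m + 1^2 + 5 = 6 - 12*m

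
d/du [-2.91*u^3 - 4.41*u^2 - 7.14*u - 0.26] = -8.73*u^2 - 8.82*u - 7.14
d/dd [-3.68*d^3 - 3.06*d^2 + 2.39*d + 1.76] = -11.04*d^2 - 6.12*d + 2.39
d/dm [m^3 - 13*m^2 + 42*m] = 3*m^2 - 26*m + 42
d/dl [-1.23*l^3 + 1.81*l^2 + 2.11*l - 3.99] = -3.69*l^2 + 3.62*l + 2.11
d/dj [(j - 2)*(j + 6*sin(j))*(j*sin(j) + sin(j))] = (j - 2)*(j + 1)*(6*cos(j) + 1)*sin(j) + (j - 2)*(j + 6*sin(j))*(j*cos(j) + sqrt(2)*sin(j + pi/4)) + (j + 1)*(j + 6*sin(j))*sin(j)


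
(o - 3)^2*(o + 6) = o^3 - 27*o + 54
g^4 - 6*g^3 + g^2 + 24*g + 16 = (g - 4)^2*(g + 1)^2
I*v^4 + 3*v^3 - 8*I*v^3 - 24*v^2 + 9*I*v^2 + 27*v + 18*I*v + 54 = (v - 6)*(v - 3)*(v - 3*I)*(I*v + I)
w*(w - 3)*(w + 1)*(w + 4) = w^4 + 2*w^3 - 11*w^2 - 12*w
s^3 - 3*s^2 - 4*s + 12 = (s - 3)*(s - 2)*(s + 2)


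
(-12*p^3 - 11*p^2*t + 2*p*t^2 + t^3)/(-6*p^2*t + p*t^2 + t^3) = (-12*p^3 - 11*p^2*t + 2*p*t^2 + t^3)/(t*(-6*p^2 + p*t + t^2))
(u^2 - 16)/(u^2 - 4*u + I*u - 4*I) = (u + 4)/(u + I)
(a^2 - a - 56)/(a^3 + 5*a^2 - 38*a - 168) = (a - 8)/(a^2 - 2*a - 24)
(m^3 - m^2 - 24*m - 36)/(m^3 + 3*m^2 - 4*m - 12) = (m - 6)/(m - 2)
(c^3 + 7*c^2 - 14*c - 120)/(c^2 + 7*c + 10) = (c^2 + 2*c - 24)/(c + 2)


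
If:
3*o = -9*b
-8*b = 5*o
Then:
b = 0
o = 0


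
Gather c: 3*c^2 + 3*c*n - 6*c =3*c^2 + c*(3*n - 6)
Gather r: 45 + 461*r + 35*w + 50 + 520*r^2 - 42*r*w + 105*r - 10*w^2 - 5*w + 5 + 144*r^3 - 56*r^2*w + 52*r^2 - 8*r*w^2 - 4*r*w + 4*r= 144*r^3 + r^2*(572 - 56*w) + r*(-8*w^2 - 46*w + 570) - 10*w^2 + 30*w + 100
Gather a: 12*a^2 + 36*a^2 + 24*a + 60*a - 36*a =48*a^2 + 48*a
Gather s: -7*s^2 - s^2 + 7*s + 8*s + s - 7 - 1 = -8*s^2 + 16*s - 8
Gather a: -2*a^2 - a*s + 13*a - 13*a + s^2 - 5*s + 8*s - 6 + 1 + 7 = -2*a^2 - a*s + s^2 + 3*s + 2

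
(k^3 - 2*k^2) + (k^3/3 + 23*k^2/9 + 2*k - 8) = 4*k^3/3 + 5*k^2/9 + 2*k - 8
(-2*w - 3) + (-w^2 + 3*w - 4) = -w^2 + w - 7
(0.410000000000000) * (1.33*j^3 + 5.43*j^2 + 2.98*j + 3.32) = 0.5453*j^3 + 2.2263*j^2 + 1.2218*j + 1.3612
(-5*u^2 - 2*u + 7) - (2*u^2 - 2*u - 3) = 10 - 7*u^2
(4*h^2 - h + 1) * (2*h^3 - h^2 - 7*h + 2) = 8*h^5 - 6*h^4 - 25*h^3 + 14*h^2 - 9*h + 2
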